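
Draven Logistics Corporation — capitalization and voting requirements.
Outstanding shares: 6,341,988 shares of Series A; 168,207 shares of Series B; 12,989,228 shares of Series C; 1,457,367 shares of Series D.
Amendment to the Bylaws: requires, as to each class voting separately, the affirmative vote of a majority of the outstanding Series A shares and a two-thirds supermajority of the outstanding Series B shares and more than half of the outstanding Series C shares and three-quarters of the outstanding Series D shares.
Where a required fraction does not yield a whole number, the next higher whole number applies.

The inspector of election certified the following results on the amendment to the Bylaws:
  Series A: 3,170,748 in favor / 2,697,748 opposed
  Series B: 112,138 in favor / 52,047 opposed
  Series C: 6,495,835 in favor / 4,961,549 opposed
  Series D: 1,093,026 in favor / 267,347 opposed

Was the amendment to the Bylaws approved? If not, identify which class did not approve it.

Series A: a majority of 6341988 is 3170995; 3,170,995 required, 3,170,748 in favor — not approved.
Series B: 2/3 of 168207 = 112138; 112,138 required, 112,138 in favor — approved.
Series C: a majority of 12989228 is 6494615; 6,494,615 required, 6,495,835 in favor — approved.
Series D: 3/4 of 1457367 = 1093025.25, rounded up to 1093026; 1,093,026 required, 1,093,026 in favor — approved.

Not approved — the Series A shares did not give the required vote.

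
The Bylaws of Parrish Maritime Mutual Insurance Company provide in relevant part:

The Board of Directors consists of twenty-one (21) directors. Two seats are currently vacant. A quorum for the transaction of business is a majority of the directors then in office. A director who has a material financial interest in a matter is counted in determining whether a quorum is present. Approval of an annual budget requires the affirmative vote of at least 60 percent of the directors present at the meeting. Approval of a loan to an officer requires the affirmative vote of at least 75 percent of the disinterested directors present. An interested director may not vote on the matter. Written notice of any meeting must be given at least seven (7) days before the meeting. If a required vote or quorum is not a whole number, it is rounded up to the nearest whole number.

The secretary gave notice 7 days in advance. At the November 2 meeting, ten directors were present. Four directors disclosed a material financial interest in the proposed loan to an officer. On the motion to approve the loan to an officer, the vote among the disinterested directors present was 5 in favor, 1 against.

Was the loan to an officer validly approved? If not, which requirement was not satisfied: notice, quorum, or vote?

Notice: 7 days given; 7 required (7 ≥ 7). Satisfied.
Quorum: 10 present (interested directors count toward quorum); quorum is 10. Satisfied.
Vote: the loan to an officer requires three-fourths of the disinterested directors present (10 − 4 = 6). 3/4 of 6 = 4.50, rounded up to 5, so 5 affirmative votes are needed; 5 voted in favor. Satisfied.

Valid — all requirements satisfied.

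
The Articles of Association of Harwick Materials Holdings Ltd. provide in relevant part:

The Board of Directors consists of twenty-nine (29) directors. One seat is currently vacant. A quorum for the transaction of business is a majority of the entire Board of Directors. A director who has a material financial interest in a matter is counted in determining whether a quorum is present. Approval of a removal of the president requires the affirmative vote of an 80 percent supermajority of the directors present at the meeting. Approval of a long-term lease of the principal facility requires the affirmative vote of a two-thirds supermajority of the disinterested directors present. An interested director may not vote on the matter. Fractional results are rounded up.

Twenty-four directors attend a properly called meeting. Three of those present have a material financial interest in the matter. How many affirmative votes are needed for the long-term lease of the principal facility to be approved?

The long-term lease of the principal facility requires two-thirds of the disinterested directors present (24 − 3 = 21).
2/3 of 21 = 14.

14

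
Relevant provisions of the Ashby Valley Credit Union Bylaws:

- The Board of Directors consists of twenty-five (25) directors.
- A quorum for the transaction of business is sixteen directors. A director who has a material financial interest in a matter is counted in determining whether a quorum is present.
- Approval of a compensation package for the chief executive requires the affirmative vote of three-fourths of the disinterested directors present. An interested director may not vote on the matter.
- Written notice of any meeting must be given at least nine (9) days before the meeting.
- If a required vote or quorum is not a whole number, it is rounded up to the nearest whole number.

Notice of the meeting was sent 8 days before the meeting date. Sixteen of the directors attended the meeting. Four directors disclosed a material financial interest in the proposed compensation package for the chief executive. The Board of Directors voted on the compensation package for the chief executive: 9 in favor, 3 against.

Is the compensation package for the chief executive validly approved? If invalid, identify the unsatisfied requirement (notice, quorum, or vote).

Notice: 8 days given; 9 required (8 < 9). Not satisfied.
Quorum: 16 present (interested directors count toward quorum); quorum is 16. Satisfied.
Vote: the compensation package for the chief executive requires three-fourths of the disinterested directors present (16 − 4 = 12). 3/4 of 12 = 9, so 9 affirmative votes are needed; 9 voted in favor. Satisfied.

Invalid — notice requirement not satisfied.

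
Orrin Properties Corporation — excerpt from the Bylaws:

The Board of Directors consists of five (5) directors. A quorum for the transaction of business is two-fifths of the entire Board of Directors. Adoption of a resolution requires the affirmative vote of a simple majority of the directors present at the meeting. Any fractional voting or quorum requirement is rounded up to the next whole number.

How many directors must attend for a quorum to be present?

2

2/5 of 5 = 2.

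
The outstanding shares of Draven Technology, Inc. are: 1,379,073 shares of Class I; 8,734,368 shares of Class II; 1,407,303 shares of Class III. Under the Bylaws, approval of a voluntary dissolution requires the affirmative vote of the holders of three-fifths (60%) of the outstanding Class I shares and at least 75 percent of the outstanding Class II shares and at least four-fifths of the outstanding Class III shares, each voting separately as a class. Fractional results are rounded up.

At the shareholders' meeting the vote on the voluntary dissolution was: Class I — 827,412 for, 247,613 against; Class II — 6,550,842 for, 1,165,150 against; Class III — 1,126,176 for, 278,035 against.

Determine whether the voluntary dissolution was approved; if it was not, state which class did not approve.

Not approved — the Class I shares did not give the required vote.

Class I: 3/5 of 1379073 = 827443.80, rounded up to 827444; 827,444 required, 827,412 in favor — not approved.
Class II: 3/4 of 8734368 = 6550776; 6,550,776 required, 6,550,842 in favor — approved.
Class III: 4/5 of 1407303 = 1125842.40, rounded up to 1125843; 1,125,843 required, 1,126,176 in favor — approved.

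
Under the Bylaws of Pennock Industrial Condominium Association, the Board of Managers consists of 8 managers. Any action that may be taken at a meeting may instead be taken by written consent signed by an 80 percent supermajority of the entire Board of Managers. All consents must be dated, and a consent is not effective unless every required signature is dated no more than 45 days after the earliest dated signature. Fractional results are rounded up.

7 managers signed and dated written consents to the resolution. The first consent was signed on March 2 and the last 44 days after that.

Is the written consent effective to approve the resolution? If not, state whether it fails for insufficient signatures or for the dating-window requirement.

Effective — both the signature and dating-window requirements are satisfied.

Signatures required: an 80 percent supermajority of 8 — 4/5 of 8 = 6.40, rounded up to 7, so 7 needed; 7 signed. Sufficient.
Dating window: the latest signature is 44 days after the earliest; the limit is 45 days. Within the window.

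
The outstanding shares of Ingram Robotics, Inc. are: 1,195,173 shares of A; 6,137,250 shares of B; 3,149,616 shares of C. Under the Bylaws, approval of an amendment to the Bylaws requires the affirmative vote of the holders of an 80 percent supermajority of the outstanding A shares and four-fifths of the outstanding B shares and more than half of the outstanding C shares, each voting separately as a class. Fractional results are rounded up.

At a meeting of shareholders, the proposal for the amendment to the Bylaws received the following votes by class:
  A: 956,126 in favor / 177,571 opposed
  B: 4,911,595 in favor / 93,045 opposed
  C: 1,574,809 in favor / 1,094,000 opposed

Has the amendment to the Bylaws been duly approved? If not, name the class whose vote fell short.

A: 4/5 of 1195173 = 956138.40, rounded up to 956139; 956,139 required, 956,126 in favor — not approved.
B: 4/5 of 6137250 = 4909800; 4,909,800 required, 4,911,595 in favor — approved.
C: a majority of 3149616 is 1574809; 1,574,809 required, 1,574,809 in favor — approved.

Not approved — the A shares did not give the required vote.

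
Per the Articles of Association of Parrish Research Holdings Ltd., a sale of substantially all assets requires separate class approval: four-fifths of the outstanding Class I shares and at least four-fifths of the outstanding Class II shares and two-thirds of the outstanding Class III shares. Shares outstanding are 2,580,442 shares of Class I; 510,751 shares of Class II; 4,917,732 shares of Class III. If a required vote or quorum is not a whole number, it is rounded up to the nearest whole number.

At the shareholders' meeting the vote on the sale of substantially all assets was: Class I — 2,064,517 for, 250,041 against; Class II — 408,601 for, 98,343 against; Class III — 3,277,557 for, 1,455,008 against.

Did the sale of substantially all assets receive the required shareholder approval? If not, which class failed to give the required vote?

Class I: 4/5 of 2580442 = 2064353.60, rounded up to 2064354; 2,064,354 required, 2,064,517 in favor — approved.
Class II: 4/5 of 510751 = 408600.80, rounded up to 408601; 408,601 required, 408,601 in favor — approved.
Class III: 2/3 of 4917732 = 3278488; 3,278,488 required, 3,277,557 in favor — not approved.

Not approved — the Class III shares did not give the required vote.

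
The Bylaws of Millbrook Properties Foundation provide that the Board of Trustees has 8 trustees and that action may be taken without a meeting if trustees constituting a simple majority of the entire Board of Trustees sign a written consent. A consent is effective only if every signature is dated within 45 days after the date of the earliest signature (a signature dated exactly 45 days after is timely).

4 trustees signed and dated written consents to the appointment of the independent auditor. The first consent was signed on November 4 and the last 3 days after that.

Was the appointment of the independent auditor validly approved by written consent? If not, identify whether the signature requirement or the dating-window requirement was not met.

Signatures required: a simple majority of 8 — a majority of 8 is 5, so 5 needed; 4 signed. Insufficient.
Dating window: the latest signature is 3 days after the earliest; the limit is 45 days. Within the window.

Not effective — insufficient signatures.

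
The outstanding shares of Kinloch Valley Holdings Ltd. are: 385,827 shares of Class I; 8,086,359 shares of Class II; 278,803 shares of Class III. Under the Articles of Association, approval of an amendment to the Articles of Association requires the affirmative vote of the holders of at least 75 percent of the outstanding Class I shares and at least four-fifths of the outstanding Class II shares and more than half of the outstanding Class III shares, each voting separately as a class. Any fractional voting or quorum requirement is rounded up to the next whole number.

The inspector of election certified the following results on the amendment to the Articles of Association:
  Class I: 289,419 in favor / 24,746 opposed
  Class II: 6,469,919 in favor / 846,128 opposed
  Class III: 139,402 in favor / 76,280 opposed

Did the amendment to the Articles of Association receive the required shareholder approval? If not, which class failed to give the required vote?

Class I: 3/4 of 385827 = 289370.25, rounded up to 289371; 289,371 required, 289,419 in favor — approved.
Class II: 4/5 of 8086359 = 6469087.20, rounded up to 6469088; 6,469,088 required, 6,469,919 in favor — approved.
Class III: a majority of 278803 is 139402; 139,402 required, 139,402 in favor — approved.

Approved — every class gave the required vote.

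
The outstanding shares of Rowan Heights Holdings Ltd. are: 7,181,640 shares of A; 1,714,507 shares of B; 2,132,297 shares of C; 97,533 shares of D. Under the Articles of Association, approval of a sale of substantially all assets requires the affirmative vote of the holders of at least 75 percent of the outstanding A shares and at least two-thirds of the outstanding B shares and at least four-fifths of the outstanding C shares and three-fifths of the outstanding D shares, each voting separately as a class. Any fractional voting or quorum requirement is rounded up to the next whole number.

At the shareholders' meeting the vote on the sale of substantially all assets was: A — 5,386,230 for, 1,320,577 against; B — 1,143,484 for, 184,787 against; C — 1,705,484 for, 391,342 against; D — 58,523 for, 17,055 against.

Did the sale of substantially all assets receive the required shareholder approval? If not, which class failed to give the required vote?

A: 3/4 of 7181640 = 5386230; 5,386,230 required, 5,386,230 in favor — approved.
B: 2/3 of 1714507 = 1143004.67, rounded up to 1143005; 1,143,005 required, 1,143,484 in favor — approved.
C: 4/5 of 2132297 = 1705837.60, rounded up to 1705838; 1,705,838 required, 1,705,484 in favor — not approved.
D: 3/5 of 97533 = 58519.80, rounded up to 58520; 58,520 required, 58,523 in favor — approved.

Not approved — the C shares did not give the required vote.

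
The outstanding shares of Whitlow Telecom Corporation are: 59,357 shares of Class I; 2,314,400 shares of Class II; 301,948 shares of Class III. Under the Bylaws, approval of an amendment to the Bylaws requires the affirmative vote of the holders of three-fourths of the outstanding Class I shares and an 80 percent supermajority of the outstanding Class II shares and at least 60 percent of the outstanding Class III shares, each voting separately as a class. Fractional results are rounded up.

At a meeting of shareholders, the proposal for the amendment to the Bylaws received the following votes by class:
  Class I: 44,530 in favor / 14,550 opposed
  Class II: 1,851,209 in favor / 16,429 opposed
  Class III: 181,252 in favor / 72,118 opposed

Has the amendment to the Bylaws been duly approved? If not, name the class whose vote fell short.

Not approved — the Class II shares did not give the required vote.

Class I: 3/4 of 59357 = 44517.75, rounded up to 44518; 44,518 required, 44,530 in favor — approved.
Class II: 4/5 of 2314400 = 1851520; 1,851,520 required, 1,851,209 in favor — not approved.
Class III: 3/5 of 301948 = 181168.80, rounded up to 181169; 181,169 required, 181,252 in favor — approved.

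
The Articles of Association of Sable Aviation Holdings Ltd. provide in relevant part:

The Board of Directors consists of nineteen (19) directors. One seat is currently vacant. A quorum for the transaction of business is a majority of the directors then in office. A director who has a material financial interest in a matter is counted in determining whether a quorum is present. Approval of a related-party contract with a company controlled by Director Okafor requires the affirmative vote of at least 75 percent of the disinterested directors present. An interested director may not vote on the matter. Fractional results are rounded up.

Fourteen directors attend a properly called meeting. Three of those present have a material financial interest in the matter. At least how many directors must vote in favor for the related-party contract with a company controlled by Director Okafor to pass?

9

The related-party contract with a company controlled by Director Okafor requires three-fourths of the disinterested directors present (14 − 3 = 11).
3/4 of 11 = 8.25, rounded up to 9.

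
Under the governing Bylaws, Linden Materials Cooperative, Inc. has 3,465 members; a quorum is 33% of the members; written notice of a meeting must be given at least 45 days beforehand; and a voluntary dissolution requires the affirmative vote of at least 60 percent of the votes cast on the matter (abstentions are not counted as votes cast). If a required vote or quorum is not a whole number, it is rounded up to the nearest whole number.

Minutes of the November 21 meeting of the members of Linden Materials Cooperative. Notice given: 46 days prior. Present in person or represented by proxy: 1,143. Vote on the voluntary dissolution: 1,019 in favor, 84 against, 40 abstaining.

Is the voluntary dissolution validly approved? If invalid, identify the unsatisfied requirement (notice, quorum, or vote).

Invalid — quorum requirement not satisfied.

Notice: 46 days given; 45 required. Satisfied.
Quorum: 33% of 3,465 = 1,143.45, rounded up to 1,144; 1,143 present. Not satisfied.
Vote: requires three-fifths of the votes cast (1,143 − 40 abstaining = 1,103); 3/5 of 1103 = 661.80, rounded up to 662, so 662 needed; 1,019 in favor. Satisfied.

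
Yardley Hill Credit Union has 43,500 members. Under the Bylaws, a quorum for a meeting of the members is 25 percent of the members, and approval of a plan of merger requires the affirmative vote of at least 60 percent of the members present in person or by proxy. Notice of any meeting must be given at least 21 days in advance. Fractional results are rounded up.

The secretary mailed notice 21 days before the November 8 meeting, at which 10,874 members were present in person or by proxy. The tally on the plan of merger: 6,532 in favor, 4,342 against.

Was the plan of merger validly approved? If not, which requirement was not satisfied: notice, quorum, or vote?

Invalid — quorum requirement not satisfied.

Notice: 21 days given; 21 required. Satisfied.
Quorum: 25% of 43,500 = 10,875; 10,874 present. Not satisfied.
Vote: requires three-fifths of those present (10,874); 3/5 of 10874 = 6524.40, rounded up to 6525, so 6,525 needed; 6,532 in favor. Satisfied.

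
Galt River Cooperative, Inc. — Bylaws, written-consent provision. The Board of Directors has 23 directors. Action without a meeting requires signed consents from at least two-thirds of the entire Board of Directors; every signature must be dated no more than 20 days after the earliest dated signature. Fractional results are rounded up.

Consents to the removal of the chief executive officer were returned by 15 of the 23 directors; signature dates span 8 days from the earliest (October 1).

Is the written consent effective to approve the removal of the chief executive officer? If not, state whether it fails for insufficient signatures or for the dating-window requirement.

Signatures required: at least two-thirds of 23 — 2/3 of 23 = 15.33, rounded up to 16, so 16 needed; 15 signed. Insufficient.
Dating window: the latest signature is 8 days after the earliest; the limit is 20 days. Within the window.

Not effective — insufficient signatures.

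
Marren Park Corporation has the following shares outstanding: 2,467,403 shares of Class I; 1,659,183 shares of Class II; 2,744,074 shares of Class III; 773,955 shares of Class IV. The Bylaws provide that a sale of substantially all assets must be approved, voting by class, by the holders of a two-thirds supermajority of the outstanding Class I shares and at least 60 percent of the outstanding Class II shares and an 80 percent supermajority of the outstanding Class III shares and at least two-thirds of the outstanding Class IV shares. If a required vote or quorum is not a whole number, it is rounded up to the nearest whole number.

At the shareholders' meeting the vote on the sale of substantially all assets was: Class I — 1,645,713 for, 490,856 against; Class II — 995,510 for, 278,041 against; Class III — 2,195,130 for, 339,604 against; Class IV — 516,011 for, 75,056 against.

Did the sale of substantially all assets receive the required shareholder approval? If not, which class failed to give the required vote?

Class I: 2/3 of 2467403 = 1644935.33, rounded up to 1644936; 1,644,936 required, 1,645,713 in favor — approved.
Class II: 3/5 of 1659183 = 995509.80, rounded up to 995510; 995,510 required, 995,510 in favor — approved.
Class III: 4/5 of 2744074 = 2195259.20, rounded up to 2195260; 2,195,260 required, 2,195,130 in favor — not approved.
Class IV: 2/3 of 773955 = 515970; 515,970 required, 516,011 in favor — approved.

Not approved — the Class III shares did not give the required vote.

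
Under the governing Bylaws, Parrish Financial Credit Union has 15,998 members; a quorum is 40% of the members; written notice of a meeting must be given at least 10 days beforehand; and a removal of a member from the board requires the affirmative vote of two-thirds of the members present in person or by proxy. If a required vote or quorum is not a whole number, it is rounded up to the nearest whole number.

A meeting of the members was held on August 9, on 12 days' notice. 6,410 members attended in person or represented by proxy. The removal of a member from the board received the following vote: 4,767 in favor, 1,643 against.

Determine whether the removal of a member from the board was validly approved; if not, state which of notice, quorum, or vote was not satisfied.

Valid — all requirements satisfied.

Notice: 12 days given; 10 required. Satisfied.
Quorum: 40% of 15,998 = 6,399.20, rounded up to 6,400; 6,410 present. Satisfied.
Vote: requires two-thirds of those present (6,410); 2/3 of 6410 = 4273.33, rounded up to 4274, so 4,274 needed; 4,767 in favor. Satisfied.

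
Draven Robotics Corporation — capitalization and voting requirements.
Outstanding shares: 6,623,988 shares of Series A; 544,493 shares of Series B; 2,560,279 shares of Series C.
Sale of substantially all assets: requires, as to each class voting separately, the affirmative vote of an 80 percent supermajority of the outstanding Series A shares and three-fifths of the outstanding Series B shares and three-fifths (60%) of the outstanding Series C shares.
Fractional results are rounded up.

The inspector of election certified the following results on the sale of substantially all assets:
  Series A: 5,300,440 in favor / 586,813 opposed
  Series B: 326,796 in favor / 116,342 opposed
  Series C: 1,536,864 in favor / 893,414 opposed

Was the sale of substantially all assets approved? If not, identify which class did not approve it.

Approved — every class gave the required vote.

Series A: 4/5 of 6623988 = 5299190.40, rounded up to 5299191; 5,299,191 required, 5,300,440 in favor — approved.
Series B: 3/5 of 544493 = 326695.80, rounded up to 326696; 326,696 required, 326,796 in favor — approved.
Series C: 3/5 of 2560279 = 1536167.40, rounded up to 1536168; 1,536,168 required, 1,536,864 in favor — approved.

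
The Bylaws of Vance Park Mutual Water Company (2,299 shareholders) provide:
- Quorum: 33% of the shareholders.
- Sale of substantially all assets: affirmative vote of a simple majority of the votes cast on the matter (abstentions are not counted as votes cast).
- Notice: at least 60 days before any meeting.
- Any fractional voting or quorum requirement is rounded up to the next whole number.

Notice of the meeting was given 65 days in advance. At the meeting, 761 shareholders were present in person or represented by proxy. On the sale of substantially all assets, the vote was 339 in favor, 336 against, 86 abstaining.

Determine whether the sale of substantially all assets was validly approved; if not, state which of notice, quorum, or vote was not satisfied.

Valid — all requirements satisfied.

Notice: 65 days given; 60 required. Satisfied.
Quorum: 33% of 2,299 = 758.67, rounded up to 759; 761 present. Satisfied.
Vote: requires a majority of the votes cast (761 − 86 abstaining = 675); a majority of 675 is 338, so 338 needed; 339 in favor. Satisfied.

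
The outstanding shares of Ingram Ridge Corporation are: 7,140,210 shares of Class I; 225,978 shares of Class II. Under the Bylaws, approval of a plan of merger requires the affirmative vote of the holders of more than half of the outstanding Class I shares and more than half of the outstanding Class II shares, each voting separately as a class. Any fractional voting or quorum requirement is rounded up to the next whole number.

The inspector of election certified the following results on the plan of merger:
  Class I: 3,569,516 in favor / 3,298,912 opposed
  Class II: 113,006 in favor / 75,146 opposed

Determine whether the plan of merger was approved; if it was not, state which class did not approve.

Class I: a majority of 7140210 is 3570106; 3,570,106 required, 3,569,516 in favor — not approved.
Class II: a majority of 225978 is 112990; 112,990 required, 113,006 in favor — approved.

Not approved — the Class I shares did not give the required vote.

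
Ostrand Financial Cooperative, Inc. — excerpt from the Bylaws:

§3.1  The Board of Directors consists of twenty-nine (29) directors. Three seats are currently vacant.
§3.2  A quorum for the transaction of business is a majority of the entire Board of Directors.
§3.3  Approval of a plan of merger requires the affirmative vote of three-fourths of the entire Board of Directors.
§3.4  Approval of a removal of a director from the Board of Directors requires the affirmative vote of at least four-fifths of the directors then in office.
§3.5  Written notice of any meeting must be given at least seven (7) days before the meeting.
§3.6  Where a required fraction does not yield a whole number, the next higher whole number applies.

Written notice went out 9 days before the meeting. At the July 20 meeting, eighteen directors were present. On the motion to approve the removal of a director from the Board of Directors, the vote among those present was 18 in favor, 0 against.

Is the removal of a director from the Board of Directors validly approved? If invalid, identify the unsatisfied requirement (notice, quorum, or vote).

Invalid — vote requirement not satisfied.

Notice: 9 days given; 7 required (9 ≥ 7). Satisfied.
Quorum: 18 present; quorum is 15. Satisfied.
Vote: the removal of a director from the Board of Directors requires four-fifths of the directors then in office (26). 4/5 of 26 = 20.80, rounded up to 21, so 21 affirmative votes are needed; 18 voted in favor. Not satisfied.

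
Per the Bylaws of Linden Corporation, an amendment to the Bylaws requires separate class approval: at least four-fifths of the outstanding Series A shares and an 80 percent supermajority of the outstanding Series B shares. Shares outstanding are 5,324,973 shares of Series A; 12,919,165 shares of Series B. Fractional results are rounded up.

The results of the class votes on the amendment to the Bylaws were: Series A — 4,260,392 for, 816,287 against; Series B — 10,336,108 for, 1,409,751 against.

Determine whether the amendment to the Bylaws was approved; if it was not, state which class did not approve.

Approved — every class gave the required vote.

Series A: 4/5 of 5324973 = 4259978.40, rounded up to 4259979; 4,259,979 required, 4,260,392 in favor — approved.
Series B: 4/5 of 12919165 = 10335332; 10,335,332 required, 10,336,108 in favor — approved.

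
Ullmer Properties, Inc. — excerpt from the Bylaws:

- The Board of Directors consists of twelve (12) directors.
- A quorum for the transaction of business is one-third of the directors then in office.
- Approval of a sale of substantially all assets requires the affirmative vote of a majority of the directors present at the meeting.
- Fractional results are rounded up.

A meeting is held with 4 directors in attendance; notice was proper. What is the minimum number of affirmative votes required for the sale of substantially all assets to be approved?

The sale of substantially all assets requires a majority of the directors present (4).
A majority of 4 is 3.

3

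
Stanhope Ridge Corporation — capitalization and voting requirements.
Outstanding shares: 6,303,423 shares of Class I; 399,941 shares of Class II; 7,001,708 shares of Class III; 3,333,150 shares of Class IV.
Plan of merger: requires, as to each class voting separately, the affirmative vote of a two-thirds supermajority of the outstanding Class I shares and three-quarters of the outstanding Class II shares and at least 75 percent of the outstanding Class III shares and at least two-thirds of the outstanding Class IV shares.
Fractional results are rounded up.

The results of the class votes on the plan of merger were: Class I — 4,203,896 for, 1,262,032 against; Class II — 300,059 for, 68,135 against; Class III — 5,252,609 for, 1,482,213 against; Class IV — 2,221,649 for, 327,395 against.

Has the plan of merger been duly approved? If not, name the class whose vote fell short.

Not approved — the Class IV shares did not give the required vote.

Class I: 2/3 of 6303423 = 4202282; 4,202,282 required, 4,203,896 in favor — approved.
Class II: 3/4 of 399941 = 299955.75, rounded up to 299956; 299,956 required, 300,059 in favor — approved.
Class III: 3/4 of 7001708 = 5251281; 5,251,281 required, 5,252,609 in favor — approved.
Class IV: 2/3 of 3333150 = 2222100; 2,222,100 required, 2,221,649 in favor — not approved.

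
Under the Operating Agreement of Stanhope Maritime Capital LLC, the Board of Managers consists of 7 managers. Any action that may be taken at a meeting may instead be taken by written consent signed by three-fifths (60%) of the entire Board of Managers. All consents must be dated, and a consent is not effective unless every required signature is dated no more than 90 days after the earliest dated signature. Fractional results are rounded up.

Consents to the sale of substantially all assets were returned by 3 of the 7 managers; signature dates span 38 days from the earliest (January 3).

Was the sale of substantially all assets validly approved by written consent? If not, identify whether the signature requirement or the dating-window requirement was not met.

Not effective — insufficient signatures.

Signatures required: three-fifths (60%) of 7 — 3/5 of 7 = 4.20, rounded up to 5, so 5 needed; 3 signed. Insufficient.
Dating window: the latest signature is 38 days after the earliest; the limit is 90 days. Within the window.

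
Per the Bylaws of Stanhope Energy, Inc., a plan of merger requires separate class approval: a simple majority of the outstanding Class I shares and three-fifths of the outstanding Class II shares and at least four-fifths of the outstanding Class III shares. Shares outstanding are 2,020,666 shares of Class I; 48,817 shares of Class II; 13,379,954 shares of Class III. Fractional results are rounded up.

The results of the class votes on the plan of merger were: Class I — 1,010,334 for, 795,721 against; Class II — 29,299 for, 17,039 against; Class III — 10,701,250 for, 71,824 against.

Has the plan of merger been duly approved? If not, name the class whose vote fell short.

Not approved — the Class III shares did not give the required vote.

Class I: a majority of 2020666 is 1010334; 1,010,334 required, 1,010,334 in favor — approved.
Class II: 3/5 of 48817 = 29290.20, rounded up to 29291; 29,291 required, 29,299 in favor — approved.
Class III: 4/5 of 13379954 = 10703963.20, rounded up to 10703964; 10,703,964 required, 10,701,250 in favor — not approved.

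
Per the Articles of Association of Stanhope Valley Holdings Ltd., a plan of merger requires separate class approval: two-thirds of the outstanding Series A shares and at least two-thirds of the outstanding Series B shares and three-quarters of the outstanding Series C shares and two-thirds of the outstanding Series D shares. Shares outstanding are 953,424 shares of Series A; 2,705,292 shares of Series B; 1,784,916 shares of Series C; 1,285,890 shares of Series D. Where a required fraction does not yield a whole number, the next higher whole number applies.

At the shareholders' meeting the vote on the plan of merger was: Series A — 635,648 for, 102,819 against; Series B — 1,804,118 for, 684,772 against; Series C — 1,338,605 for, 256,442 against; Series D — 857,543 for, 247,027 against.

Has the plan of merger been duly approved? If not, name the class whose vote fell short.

Series A: 2/3 of 953424 = 635616; 635,616 required, 635,648 in favor — approved.
Series B: 2/3 of 2705292 = 1803528; 1,803,528 required, 1,804,118 in favor — approved.
Series C: 3/4 of 1784916 = 1338687; 1,338,687 required, 1,338,605 in favor — not approved.
Series D: 2/3 of 1285890 = 857260; 857,260 required, 857,543 in favor — approved.

Not approved — the Series C shares did not give the required vote.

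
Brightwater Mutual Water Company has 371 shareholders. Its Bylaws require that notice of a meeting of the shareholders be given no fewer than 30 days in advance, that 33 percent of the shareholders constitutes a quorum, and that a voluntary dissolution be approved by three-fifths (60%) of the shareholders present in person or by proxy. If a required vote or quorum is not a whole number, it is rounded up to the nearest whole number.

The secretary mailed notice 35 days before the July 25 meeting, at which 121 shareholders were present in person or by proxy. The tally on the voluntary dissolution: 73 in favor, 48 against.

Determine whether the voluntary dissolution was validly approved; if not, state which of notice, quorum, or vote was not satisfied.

Notice: 35 days given; 30 required. Satisfied.
Quorum: 33% of 371 = 122.43, rounded up to 123; 121 present. Not satisfied.
Vote: requires three-fifths of those present (121); 3/5 of 121 = 72.60, rounded up to 73, so 73 needed; 73 in favor. Satisfied.

Invalid — quorum requirement not satisfied.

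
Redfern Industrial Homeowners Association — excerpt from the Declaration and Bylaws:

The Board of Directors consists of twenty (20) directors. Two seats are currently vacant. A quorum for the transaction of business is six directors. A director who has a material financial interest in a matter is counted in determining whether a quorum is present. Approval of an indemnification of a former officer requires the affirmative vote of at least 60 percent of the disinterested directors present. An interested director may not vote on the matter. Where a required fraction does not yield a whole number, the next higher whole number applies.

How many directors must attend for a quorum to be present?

6

The quorum is fixed at 6.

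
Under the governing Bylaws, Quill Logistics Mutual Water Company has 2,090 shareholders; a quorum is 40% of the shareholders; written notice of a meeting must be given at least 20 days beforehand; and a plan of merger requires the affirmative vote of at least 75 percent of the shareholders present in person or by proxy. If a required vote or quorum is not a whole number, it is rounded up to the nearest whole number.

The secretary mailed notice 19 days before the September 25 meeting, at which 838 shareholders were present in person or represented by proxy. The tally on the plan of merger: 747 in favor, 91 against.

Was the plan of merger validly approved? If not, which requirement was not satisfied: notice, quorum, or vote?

Notice: 19 days given; 20 required. Not satisfied.
Quorum: 40% of 2,090 = 836; 838 present. Satisfied.
Vote: requires three-fourths of those present (838); 3/4 of 838 = 628.50, rounded up to 629, so 629 needed; 747 in favor. Satisfied.

Invalid — notice requirement not satisfied.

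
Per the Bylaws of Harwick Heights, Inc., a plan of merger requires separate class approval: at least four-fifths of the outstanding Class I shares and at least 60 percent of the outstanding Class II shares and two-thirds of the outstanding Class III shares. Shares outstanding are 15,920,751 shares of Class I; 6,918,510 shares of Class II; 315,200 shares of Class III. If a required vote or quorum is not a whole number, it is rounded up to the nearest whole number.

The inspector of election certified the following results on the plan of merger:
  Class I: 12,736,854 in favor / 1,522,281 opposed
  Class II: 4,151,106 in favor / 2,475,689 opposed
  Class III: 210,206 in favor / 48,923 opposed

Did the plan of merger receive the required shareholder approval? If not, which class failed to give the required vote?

Class I: 4/5 of 15920751 = 12736600.80, rounded up to 12736601; 12,736,601 required, 12,736,854 in favor — approved.
Class II: 3/5 of 6918510 = 4151106; 4,151,106 required, 4,151,106 in favor — approved.
Class III: 2/3 of 315200 = 210133.33, rounded up to 210134; 210,134 required, 210,206 in favor — approved.

Approved — every class gave the required vote.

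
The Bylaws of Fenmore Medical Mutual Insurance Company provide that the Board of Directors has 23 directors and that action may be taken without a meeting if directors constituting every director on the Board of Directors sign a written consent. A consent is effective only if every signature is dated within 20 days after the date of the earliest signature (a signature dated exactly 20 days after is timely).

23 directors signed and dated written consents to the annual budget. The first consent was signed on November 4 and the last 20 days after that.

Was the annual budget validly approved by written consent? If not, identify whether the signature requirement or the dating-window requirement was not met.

Effective — both the signature and dating-window requirements are satisfied.

Signatures required: the unanimous vote of 23 — unanimous means all 23, so 23 needed; 23 signed. Sufficient.
Dating window: the latest signature is 20 days after the earliest; the limit is 20 days. Within the window.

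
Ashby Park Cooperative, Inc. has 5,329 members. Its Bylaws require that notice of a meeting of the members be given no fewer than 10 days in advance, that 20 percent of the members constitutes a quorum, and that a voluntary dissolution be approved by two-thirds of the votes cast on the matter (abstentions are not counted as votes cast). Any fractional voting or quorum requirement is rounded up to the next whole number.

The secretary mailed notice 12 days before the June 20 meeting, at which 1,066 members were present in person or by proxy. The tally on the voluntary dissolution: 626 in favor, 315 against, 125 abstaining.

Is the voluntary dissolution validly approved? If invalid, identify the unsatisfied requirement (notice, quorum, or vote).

Invalid — vote requirement not satisfied.

Notice: 12 days given; 10 required. Satisfied.
Quorum: 20% of 5,329 = 1,065.80, rounded up to 1,066; 1,066 present. Satisfied.
Vote: requires two-thirds of the votes cast (1,066 − 125 abstaining = 941); 2/3 of 941 = 627.33, rounded up to 628, so 628 needed; 626 in favor. Not satisfied.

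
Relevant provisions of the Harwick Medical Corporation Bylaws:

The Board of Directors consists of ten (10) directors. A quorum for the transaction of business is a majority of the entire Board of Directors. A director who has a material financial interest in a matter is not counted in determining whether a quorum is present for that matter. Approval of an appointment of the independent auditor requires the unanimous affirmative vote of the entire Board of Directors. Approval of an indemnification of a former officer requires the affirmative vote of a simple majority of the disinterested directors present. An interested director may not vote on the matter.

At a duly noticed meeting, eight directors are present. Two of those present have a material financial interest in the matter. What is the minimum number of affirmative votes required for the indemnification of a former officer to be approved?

4

The indemnification of a former officer requires a majority of the disinterested directors present (8 − 2 = 6).
A majority of 6 is 4.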